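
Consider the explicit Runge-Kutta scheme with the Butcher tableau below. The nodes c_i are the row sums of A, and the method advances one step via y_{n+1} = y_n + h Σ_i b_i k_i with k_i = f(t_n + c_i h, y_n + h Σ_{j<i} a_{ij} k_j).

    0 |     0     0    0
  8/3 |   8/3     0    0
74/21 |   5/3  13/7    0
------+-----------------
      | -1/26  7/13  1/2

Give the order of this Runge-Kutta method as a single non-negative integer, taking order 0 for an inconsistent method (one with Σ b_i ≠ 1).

1

b = (-1/26, 7/13, 1/2)
c = (0, 8/3, 74/21)
Ac = (0, 0, 104/21)
Σ b_i: (-1/26)·1 + 7/13·1 + 1/2·1 = 1 ✓
b·c: 7/13·8/3 + 1/2·74/21 = 291/91 ≠ 1/2 ⇒ order 1.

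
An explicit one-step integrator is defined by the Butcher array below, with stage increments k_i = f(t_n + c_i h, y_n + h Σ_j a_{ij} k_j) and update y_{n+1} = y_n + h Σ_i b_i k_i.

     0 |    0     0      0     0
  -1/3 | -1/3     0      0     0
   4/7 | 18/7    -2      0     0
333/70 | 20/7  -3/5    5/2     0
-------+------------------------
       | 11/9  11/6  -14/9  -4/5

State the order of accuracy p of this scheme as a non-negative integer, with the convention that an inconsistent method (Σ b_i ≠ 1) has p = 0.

0

b = (11/9, 11/6, -14/9, -4/5)
c = (0, -1/3, 4/7, 333/70)
Ac = (0, 0, 2/3, 57/35)
Σ b_i: 11/9·1 + 11/6·1 + (-14/9)·1 + (-4/5)·1 = 7/10 ≠ 1 ⇒ order 0.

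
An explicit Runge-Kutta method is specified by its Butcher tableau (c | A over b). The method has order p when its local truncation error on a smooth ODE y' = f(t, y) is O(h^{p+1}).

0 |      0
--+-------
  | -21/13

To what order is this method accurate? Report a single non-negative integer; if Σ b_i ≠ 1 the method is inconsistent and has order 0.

0

b = (-21/13)
c = (0)
Σ b_i: (-21/13)·1 = -21/13 ≠ 1 ⇒ order 0.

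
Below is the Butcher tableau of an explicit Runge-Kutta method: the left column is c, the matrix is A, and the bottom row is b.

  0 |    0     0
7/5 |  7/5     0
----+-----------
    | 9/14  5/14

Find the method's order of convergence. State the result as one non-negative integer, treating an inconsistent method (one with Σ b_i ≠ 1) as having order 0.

2

b = (9/14, 5/14)
c = (0, 7/5)
Σ b_i: 9/14·1 + 5/14·1 = 1 ✓
b·c: 5/14·7/5 = 1/2 ✓; 2 stages ⇒ order 2.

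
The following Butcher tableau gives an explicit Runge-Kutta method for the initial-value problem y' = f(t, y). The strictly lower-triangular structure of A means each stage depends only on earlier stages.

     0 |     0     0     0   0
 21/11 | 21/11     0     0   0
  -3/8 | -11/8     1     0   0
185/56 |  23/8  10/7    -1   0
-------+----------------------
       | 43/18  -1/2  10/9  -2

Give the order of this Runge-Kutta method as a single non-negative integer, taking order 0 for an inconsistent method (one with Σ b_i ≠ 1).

1

b = (43/18, -1/2, 10/9, -2)
c = (0, 21/11, -3/8, 185/56)
Ac = (0, 0, 21/11, 273/88)
Σ b_i: 43/18·1 + (-1/2)·1 + 10/9·1 + (-2)·1 = 1 ✓
b·c: (-1/2)·21/11 + 10/9·(-3/8) + (-2)·185/56 = -1843/231 ≠ 1/2 ⇒ order 1.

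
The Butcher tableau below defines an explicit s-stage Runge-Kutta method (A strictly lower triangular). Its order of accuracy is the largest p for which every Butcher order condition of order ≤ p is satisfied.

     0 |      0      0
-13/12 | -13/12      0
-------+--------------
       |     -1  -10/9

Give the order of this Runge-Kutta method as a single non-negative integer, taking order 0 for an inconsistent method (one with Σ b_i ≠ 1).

b = (-1, -10/9)
c = (0, -13/12)
Σ b_i: (-1)·1 + (-10/9)·1 = -19/9 ≠ 1 ⇒ order 0.

0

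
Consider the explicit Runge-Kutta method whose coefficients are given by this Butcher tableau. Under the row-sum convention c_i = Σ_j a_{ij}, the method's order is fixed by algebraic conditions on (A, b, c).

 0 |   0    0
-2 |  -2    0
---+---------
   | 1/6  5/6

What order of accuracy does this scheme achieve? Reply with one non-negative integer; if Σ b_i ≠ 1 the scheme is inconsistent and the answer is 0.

b = (1/6, 5/6)
c = (0, -2)
Σ b_i: 1/6·1 + 5/6·1 = 1 ✓
b·c: 5/6·(-2) = -5/3 ≠ 1/2 ⇒ order 1.

1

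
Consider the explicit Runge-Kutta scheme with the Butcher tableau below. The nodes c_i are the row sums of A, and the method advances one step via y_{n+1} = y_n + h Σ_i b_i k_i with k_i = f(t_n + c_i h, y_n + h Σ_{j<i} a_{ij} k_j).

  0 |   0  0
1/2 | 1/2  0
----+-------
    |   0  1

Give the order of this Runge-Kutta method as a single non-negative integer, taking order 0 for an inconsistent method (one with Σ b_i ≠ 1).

b = (0, 1)
c = (0, 1/2)
Σ b_i: 1·1 = 1 ✓
b·c: 1·1/2 = 1/2 ✓; 2 stages ⇒ order 2.

2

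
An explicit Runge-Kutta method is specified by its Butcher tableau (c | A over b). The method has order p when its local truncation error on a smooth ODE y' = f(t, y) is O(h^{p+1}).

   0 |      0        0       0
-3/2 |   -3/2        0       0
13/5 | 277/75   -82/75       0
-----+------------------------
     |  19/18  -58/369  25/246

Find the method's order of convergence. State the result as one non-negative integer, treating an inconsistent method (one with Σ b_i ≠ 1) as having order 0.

3

b = (19/18, -58/369, 25/246)
c = (0, -3/2, 13/5)
Ac = (0, 0, 41/25)
Σ b_i: 19/18·1 + (-58/369)·1 + 25/246·1 = 1 ✓
b·c: (-58/369)·(-3/2) + 25/246·13/5 = 1/2 ✓
b·c²: (-58/369)·9/4 + 25/246·169/25 = 1/3 ✓
b·Ac: 25/246·41/25 = 1/6 ✓; 3 stages ⇒ order 3.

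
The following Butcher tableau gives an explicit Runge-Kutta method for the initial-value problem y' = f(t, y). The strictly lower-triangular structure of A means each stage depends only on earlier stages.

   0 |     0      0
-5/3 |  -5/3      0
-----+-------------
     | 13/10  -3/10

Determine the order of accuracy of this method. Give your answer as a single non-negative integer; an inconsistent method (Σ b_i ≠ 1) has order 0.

b = (13/10, -3/10)
c = (0, -5/3)
Σ b_i: 13/10·1 + (-3/10)·1 = 1 ✓
b·c: (-3/10)·(-5/3) = 1/2 ✓; 2 stages ⇒ order 2.

2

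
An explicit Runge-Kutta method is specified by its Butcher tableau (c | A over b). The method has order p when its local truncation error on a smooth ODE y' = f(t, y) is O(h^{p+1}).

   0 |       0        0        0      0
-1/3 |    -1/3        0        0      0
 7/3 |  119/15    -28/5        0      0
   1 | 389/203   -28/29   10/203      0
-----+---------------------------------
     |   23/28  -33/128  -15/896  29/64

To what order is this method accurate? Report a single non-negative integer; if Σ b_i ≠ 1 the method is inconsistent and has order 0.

b = (23/28, -33/128, -15/896, 29/64)
c = (0, -1/3, 7/3, 1)
Ac = (0, 0, 28/15, 38/87)
Σ b_i: 23/28·1 + (-33/128)·1 + (-15/896)·1 + 29/64·1 = 1 ✓
b·c: (-33/128)·(-1/3) + (-15/896)·7/3 + 29/64·1 = 1/2 ✓
b·c²: (-33/128)·1/9 + (-15/896)·49/9 + 29/64·1 = 1/3 ✓
b·Ac: (-15/896)·28/15 + 29/64·38/87 = 1/6 ✓
b·c³: (-33/128)·(-1/27) + (-15/896)·343/27 + 29/64·1 = 1/4 ✓
b·(c∘Ac): (-15/896)·196/45 + 29/64·38/87 = 1/8 ✓
b·Ac²: (-15/896)·(-28/45) + 29/64·14/87 = 1/12 ✓
b·A²c: 29/64·8/87 = 1/24 ✓; 4 stages ⇒ order 4.

4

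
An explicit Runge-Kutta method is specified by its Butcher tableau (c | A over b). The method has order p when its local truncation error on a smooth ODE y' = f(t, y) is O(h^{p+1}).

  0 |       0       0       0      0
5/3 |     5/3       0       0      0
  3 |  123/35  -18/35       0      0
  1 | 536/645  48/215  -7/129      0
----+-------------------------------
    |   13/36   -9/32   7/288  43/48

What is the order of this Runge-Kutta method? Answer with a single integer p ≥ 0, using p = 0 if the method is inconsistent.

b = (13/36, -9/32, 7/288, 43/48)
c = (0, 5/3, 3, 1)
Ac = (0, 0, -6/7, 9/43)
Σ b_i: 13/36·1 + (-9/32)·1 + 7/288·1 + 43/48·1 = 1 ✓
b·c: (-9/32)·5/3 + 7/288·3 + 43/48·1 = 1/2 ✓
b·c²: (-9/32)·25/9 + 7/288·9 + 43/48·1 = 1/3 ✓
b·Ac: 7/288·(-6/7) + 43/48·9/43 = 1/6 ✓
b·c³: (-9/32)·125/27 + 7/288·27 + 43/48·1 = 1/4 ✓
b·(c∘Ac): 7/288·(-18/7) + 43/48·9/43 = 1/8 ✓
b·Ac²: 7/288·(-10/7) + 43/48·17/129 = 1/12 ✓
b·A²c: 43/48·2/43 = 1/24 ✓; 4 stages ⇒ order 4.

4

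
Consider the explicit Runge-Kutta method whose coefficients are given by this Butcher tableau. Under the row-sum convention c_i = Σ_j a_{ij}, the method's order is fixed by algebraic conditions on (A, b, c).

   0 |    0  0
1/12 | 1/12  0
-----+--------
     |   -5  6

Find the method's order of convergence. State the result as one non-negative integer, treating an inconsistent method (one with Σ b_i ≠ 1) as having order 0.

2

b = (-5, 6)
c = (0, 1/12)
Σ b_i: (-5)·1 + 6·1 = 1 ✓
b·c: 6·1/12 = 1/2 ✓; 2 stages ⇒ order 2.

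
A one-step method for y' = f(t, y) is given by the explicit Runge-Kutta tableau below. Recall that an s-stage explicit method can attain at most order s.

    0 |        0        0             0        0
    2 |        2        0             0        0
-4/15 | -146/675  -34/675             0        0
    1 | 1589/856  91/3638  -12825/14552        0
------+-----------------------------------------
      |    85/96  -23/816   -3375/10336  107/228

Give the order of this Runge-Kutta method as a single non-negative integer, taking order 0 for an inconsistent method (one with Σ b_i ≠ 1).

b = (85/96, -23/816, -3375/10336, 107/228)
c = (0, 2, -4/15, 1)
Ac = (0, 0, -68/675, 61/214)
Σ b_i: 85/96·1 + (-23/816)·1 + (-3375/10336)·1 + 107/228·1 = 1 ✓
b·c: (-23/816)·2 + (-3375/10336)·(-4/15) + 107/228·1 = 1/2 ✓
b·c²: (-23/816)·4 + (-3375/10336)·16/225 + 107/228·1 = 1/3 ✓
b·Ac: (-3375/10336)·(-68/675) + 107/228·61/214 = 1/6 ✓
b·c³: (-23/816)·8 + (-3375/10336)·(-64/3375) + 107/228·1 = 1/4 ✓
b·(c∘Ac): (-3375/10336)·272/10125 + 107/228·61/214 = 1/8 ✓
b·Ac²: (-3375/10336)·(-136/675) + 107/228·4/107 = 1/12 ✓
b·A²c: 107/228·19/214 = 1/24 ✓; 4 stages ⇒ order 4.

4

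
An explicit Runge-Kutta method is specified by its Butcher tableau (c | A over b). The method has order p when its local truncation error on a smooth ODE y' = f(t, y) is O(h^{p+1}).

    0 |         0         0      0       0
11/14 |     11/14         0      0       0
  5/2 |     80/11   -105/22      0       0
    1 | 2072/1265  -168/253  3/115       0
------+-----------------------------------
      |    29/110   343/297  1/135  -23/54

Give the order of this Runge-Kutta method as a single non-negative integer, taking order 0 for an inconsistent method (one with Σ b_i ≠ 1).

b = (29/110, 343/297, 1/135, -23/54)
c = (0, 11/14, 5/2, 1)
Ac = (0, 0, -15/4, -21/46)
Σ b_i: 29/110·1 + 343/297·1 + 1/135·1 + (-23/54)·1 = 1 ✓
b·c: 343/297·11/14 + 1/135·5/2 + (-23/54)·1 = 1/2 ✓
b·c²: 343/297·121/196 + 1/135·25/4 + (-23/54)·1 = 1/3 ✓
b·Ac: 1/135·(-15/4) + (-23/54)·(-21/46) = 1/6 ✓
b·c³: 343/297·1331/2744 + 1/135·125/8 + (-23/54)·1 = 1/4 ✓
b·(c∘Ac): 1/135·(-75/8) + (-23/54)·(-21/46) = 1/8 ✓
b·Ac²: 1/135·(-165/56) + (-23/54)·(-159/644) = 1/12 ✓
b·A²c: (-23/54)·(-9/92) = 1/24 ✓; 4 stages ⇒ order 4.

4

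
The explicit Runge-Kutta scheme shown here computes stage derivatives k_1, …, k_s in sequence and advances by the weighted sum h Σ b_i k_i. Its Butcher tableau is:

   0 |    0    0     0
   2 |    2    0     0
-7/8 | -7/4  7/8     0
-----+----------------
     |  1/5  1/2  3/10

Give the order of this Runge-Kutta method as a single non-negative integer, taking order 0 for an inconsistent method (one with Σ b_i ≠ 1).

b = (1/5, 1/2, 3/10)
c = (0, 2, -7/8)
Ac = (0, 0, 7/4)
Σ b_i: 1/5·1 + 1/2·1 + 3/10·1 = 1 ✓
b·c: 1/2·2 + 3/10·(-7/8) = 59/80 ≠ 1/2 ⇒ order 1.

1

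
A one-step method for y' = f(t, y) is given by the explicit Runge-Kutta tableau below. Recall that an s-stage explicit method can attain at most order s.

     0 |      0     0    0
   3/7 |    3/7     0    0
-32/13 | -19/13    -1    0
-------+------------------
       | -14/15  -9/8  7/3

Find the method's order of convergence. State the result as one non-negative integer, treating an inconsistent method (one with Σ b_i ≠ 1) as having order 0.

b = (-14/15, -9/8, 7/3)
c = (0, 3/7, -32/13)
Ac = (0, 0, -3/7)
Σ b_i: (-14/15)·1 + (-9/8)·1 + 7/3·1 = 11/40 ≠ 1 ⇒ order 0.

0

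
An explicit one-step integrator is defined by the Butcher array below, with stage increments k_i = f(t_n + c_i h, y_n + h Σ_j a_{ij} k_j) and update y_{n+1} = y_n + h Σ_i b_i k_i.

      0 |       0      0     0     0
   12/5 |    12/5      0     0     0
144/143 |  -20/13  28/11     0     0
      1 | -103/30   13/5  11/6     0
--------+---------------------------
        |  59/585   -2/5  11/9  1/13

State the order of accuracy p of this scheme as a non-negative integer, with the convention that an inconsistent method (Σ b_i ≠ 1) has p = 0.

b = (59/585, -2/5, 11/9, 1/13)
c = (0, 12/5, 144/143, 1)
Ac = (0, 0, 336/55, 2628/325)
Σ b_i: 59/585·1 + (-2/5)·1 + 11/9·1 + 1/13·1 = 1 ✓
b·c: (-2/5)·12/5 + 11/9·144/143 + 1/13·1 = 113/325 ≠ 1/2 ⇒ order 1.

1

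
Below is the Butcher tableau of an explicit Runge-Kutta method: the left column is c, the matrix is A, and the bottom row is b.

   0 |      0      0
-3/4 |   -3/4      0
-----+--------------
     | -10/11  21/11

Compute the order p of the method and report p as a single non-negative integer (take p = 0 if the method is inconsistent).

1

b = (-10/11, 21/11)
c = (0, -3/4)
Σ b_i: (-10/11)·1 + 21/11·1 = 1 ✓
b·c: 21/11·(-3/4) = -63/44 ≠ 1/2 ⇒ order 1.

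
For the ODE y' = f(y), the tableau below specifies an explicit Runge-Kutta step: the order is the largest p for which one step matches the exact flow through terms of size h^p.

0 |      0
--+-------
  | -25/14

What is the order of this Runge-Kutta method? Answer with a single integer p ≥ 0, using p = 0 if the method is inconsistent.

0

b = (-25/14)
c = (0)
Σ b_i: (-25/14)·1 = -25/14 ≠ 1 ⇒ order 0.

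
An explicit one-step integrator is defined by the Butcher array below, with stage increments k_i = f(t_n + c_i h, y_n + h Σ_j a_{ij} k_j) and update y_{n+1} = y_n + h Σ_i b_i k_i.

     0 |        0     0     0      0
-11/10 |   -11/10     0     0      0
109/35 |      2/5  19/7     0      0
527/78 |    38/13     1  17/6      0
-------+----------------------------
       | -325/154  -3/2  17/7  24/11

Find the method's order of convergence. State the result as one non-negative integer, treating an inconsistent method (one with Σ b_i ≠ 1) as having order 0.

1

b = (-325/154, -3/2, 17/7, 24/11)
c = (0, -11/10, 109/35, 527/78)
Ac = (0, 0, -209/70, 811/105)
Σ b_i: (-325/154)·1 + (-3/2)·1 + 17/7·1 + 24/11·1 = 1 ✓
b·c: (-3/2)·(-11/10) + 17/7·109/35 + 24/11·527/78 = 3356987/140140 ≠ 1/2 ⇒ order 1.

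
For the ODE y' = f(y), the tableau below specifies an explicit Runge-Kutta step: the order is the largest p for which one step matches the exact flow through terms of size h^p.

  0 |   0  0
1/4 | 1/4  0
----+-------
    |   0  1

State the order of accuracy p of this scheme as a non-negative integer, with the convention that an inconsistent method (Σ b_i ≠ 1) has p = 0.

b = (0, 1)
c = (0, 1/4)
Σ b_i: 1·1 = 1 ✓
b·c: 1·1/4 = 1/4 ≠ 1/2 ⇒ order 1.

1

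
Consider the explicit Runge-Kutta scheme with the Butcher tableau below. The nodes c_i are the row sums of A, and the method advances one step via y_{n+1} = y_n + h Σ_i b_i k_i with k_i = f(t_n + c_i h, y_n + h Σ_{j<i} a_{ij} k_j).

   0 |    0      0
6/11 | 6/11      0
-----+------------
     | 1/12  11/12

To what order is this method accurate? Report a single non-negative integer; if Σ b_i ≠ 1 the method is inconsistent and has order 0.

b = (1/12, 11/12)
c = (0, 6/11)
Σ b_i: 1/12·1 + 11/12·1 = 1 ✓
b·c: 11/12·6/11 = 1/2 ✓; 2 stages ⇒ order 2.

2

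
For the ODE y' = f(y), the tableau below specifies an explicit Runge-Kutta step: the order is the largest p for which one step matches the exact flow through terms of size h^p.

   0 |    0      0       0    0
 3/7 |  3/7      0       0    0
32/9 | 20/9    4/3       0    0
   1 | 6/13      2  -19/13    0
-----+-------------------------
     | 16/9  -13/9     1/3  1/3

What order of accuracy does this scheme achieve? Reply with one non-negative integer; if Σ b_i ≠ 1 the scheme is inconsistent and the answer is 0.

b = (16/9, -13/9, 1/3, 1/3)
c = (0, 3/7, 32/9, 1)
Ac = (0, 0, 4/7, -3554/819)
Σ b_i: 16/9·1 + (-13/9)·1 + 1/3·1 + 1/3·1 = 1 ✓
b·c: (-13/9)·3/7 + 1/3·32/9 + 1/3·1 = 170/189 ≠ 1/2 ⇒ order 1.

1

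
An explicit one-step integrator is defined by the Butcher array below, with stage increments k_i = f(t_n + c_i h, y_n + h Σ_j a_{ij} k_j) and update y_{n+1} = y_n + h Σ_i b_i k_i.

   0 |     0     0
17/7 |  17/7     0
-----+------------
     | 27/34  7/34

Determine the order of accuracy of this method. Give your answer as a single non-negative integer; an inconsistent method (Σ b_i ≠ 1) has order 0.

2

b = (27/34, 7/34)
c = (0, 17/7)
Σ b_i: 27/34·1 + 7/34·1 = 1 ✓
b·c: 7/34·17/7 = 1/2 ✓; 2 stages ⇒ order 2.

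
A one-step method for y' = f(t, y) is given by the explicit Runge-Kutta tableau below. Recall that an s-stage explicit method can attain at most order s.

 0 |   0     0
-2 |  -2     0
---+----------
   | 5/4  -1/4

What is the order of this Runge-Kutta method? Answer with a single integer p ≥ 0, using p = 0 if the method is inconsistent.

2

b = (5/4, -1/4)
c = (0, -2)
Σ b_i: 5/4·1 + (-1/4)·1 = 1 ✓
b·c: (-1/4)·(-2) = 1/2 ✓; 2 stages ⇒ order 2.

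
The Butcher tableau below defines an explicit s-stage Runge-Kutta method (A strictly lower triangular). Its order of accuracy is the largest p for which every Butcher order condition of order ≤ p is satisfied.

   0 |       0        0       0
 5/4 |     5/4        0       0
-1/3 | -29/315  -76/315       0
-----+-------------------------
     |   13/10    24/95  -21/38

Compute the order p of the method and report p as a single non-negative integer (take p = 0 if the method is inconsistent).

3

b = (13/10, 24/95, -21/38)
c = (0, 5/4, -1/3)
Ac = (0, 0, -19/63)
Σ b_i: 13/10·1 + 24/95·1 + (-21/38)·1 = 1 ✓
b·c: 24/95·5/4 + (-21/38)·(-1/3) = 1/2 ✓
b·c²: 24/95·25/16 + (-21/38)·1/9 = 1/3 ✓
b·Ac: (-21/38)·(-19/63) = 1/6 ✓; 3 stages ⇒ order 3.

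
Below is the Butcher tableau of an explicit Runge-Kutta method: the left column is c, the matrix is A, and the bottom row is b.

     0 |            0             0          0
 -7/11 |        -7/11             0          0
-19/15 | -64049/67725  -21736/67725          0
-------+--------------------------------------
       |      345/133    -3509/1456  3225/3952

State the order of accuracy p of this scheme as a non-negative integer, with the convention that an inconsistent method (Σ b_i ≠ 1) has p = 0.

3

b = (345/133, -3509/1456, 3225/3952)
c = (0, -7/11, -19/15)
Ac = (0, 0, 1976/9675)
Σ b_i: 345/133·1 + (-3509/1456)·1 + 3225/3952·1 = 1 ✓
b·c: (-3509/1456)·(-7/11) + 3225/3952·(-19/15) = 1/2 ✓
b·c²: (-3509/1456)·49/121 + 3225/3952·361/225 = 1/3 ✓
b·Ac: 3225/3952·1976/9675 = 1/6 ✓; 3 stages ⇒ order 3.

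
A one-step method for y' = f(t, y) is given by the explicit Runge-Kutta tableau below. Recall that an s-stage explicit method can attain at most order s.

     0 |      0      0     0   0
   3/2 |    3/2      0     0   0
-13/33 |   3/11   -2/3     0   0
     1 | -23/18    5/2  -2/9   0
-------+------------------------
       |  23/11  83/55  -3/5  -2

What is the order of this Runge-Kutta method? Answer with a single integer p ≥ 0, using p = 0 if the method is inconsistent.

2

b = (23/11, 83/55, -3/5, -2)
c = (0, 3/2, -13/33, 1)
Ac = (0, 0, -1, 4559/1188)
Σ b_i: 23/11·1 + 83/55·1 + (-3/5)·1 + (-2)·1 = 1 ✓
b·c: 83/55·3/2 + (-3/5)·(-13/33) + (-2)·1 = 1/2 ✓
b·c²: 83/55·9/4 + (-3/5)·169/1089 + (-2)·1 = 1891/1452 ≠ 1/3 ⇒ order 2.
b·Ac: (-3/5)·(-1) + (-2)·4559/1188 = -21013/2970 ≠ 1/6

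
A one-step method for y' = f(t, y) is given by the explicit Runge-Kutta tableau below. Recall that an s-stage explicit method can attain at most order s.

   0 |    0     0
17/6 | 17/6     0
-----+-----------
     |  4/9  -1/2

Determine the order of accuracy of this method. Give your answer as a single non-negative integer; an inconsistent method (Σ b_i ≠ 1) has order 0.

0

b = (4/9, -1/2)
c = (0, 17/6)
Σ b_i: 4/9·1 + (-1/2)·1 = -1/18 ≠ 1 ⇒ order 0.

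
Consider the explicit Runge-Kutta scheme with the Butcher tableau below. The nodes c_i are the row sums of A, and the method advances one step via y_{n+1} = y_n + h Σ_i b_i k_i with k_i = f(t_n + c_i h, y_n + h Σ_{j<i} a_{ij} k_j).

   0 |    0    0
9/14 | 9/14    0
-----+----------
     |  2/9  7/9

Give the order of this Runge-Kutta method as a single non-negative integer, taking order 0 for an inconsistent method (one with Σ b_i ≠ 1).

2

b = (2/9, 7/9)
c = (0, 9/14)
Σ b_i: 2/9·1 + 7/9·1 = 1 ✓
b·c: 7/9·9/14 = 1/2 ✓; 2 stages ⇒ order 2.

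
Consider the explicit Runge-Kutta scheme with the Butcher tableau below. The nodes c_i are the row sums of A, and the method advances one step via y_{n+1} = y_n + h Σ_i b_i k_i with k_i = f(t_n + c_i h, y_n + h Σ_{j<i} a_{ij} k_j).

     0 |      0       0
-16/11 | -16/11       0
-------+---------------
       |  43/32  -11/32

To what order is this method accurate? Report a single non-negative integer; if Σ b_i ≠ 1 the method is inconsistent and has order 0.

2

b = (43/32, -11/32)
c = (0, -16/11)
Σ b_i: 43/32·1 + (-11/32)·1 = 1 ✓
b·c: (-11/32)·(-16/11) = 1/2 ✓; 2 stages ⇒ order 2.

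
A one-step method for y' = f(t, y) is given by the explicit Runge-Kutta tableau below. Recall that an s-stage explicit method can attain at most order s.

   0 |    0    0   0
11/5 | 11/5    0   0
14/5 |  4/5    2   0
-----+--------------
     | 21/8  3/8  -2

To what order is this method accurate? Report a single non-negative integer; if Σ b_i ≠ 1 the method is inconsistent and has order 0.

b = (21/8, 3/8, -2)
c = (0, 11/5, 14/5)
Ac = (0, 0, 22/5)
Σ b_i: 21/8·1 + 3/8·1 + (-2)·1 = 1 ✓
b·c: 3/8·11/5 + (-2)·14/5 = -191/40 ≠ 1/2 ⇒ order 1.

1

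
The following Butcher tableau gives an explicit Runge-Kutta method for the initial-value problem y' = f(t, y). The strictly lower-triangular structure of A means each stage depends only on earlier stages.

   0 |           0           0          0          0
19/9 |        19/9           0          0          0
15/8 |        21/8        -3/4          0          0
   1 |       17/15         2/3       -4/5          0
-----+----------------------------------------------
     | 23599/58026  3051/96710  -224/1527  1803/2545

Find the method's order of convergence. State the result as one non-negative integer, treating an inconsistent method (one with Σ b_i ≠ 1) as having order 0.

3

b = (23599/58026, 3051/96710, -224/1527, 1803/2545)
c = (0, 19/9, 15/8, 1)
Ac = (0, 0, -19/12, -5/54)
Σ b_i: 23599/58026·1 + 3051/96710·1 + (-224/1527)·1 + 1803/2545·1 = 1 ✓
b·c: 3051/96710·19/9 + (-224/1527)·15/8 + 1803/2545·1 = 1/2 ✓
b·c²: 3051/96710·361/81 + (-224/1527)·225/64 + 1803/2545·1 = 1/3 ✓
b·Ac: (-224/1527)·(-19/12) + 1803/2545·(-5/54) = 1/6 ✓
b·c³: 3051/96710·6859/729 + (-224/1527)·3375/512 + 1803/2545·1 = 8423/219888 ≠ 1/4 ⇒ order 3.
b·(c∘Ac): (-224/1527)·(-95/32) + 1803/2545·(-5/54) = 3389/9162 ≠ 1/8
b·Ac²: (-224/1527)·(-361/108) + 1803/2545·617/3888 = 662699/1099440 ≠ 1/12
b·A²c: 1803/2545·19/15 = 11419/12725 ≠ 1/24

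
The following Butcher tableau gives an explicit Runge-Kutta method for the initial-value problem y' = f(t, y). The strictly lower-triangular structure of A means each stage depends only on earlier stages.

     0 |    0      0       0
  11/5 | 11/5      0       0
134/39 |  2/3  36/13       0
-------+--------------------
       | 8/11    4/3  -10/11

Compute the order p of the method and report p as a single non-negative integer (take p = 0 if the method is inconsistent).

b = (8/11, 4/3, -10/11)
c = (0, 11/5, 134/39)
Ac = (0, 0, 396/65)
Σ b_i: 8/11·1 + 4/3·1 + (-10/11)·1 = 38/33 ≠ 1 ⇒ order 0.

0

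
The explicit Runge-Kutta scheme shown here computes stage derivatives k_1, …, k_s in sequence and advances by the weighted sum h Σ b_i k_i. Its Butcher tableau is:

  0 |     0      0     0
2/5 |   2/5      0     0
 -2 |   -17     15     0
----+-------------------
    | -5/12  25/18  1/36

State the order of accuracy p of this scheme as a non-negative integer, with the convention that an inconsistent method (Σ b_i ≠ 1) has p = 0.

b = (-5/12, 25/18, 1/36)
c = (0, 2/5, -2)
Ac = (0, 0, 6)
Σ b_i: (-5/12)·1 + 25/18·1 + 1/36·1 = 1 ✓
b·c: 25/18·2/5 + 1/36·(-2) = 1/2 ✓
b·c²: 25/18·4/25 + 1/36·4 = 1/3 ✓
b·Ac: 1/36·6 = 1/6 ✓; 3 stages ⇒ order 3.

3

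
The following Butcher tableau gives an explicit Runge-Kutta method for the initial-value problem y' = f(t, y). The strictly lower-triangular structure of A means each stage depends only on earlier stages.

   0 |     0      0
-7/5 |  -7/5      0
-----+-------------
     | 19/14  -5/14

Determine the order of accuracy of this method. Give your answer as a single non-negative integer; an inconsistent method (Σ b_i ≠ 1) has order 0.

2

b = (19/14, -5/14)
c = (0, -7/5)
Σ b_i: 19/14·1 + (-5/14)·1 = 1 ✓
b·c: (-5/14)·(-7/5) = 1/2 ✓; 2 stages ⇒ order 2.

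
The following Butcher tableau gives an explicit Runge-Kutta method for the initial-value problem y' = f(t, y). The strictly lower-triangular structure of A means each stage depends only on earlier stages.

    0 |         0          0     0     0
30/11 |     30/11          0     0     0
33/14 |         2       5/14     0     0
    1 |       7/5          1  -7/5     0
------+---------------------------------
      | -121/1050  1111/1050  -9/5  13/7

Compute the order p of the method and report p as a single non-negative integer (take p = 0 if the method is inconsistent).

2

b = (-121/1050, 1111/1050, -9/5, 13/7)
c = (0, 30/11, 33/14, 1)
Ac = (0, 0, 75/77, -63/110)
Σ b_i: (-121/1050)·1 + 1111/1050·1 + (-9/5)·1 + 13/7·1 = 1 ✓
b·c: 1111/1050·30/11 + (-9/5)·33/14 + 13/7·1 = 1/2 ✓
b·c²: 1111/1050·900/121 + (-9/5)·1089/196 + 13/7·1 = -2951/10780 ≠ 1/3 ⇒ order 2.
b·Ac: (-9/5)·75/77 + 13/7·(-63/110) = -2169/770 ≠ 1/6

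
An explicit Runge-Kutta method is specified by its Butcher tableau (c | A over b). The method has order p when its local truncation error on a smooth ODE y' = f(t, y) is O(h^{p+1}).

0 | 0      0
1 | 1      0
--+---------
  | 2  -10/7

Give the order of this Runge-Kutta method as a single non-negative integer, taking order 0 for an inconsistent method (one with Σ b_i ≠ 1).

0

b = (2, -10/7)
c = (0, 1)
Σ b_i: 2·1 + (-10/7)·1 = 4/7 ≠ 1 ⇒ order 0.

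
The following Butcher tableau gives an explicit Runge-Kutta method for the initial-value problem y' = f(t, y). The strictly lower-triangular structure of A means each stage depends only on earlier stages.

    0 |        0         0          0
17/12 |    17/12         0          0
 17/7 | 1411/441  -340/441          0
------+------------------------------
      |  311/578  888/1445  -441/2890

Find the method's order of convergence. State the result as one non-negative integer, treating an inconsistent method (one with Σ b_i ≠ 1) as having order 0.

3

b = (311/578, 888/1445, -441/2890)
c = (0, 17/12, 17/7)
Ac = (0, 0, -1445/1323)
Σ b_i: 311/578·1 + 888/1445·1 + (-441/2890)·1 = 1 ✓
b·c: 888/1445·17/12 + (-441/2890)·17/7 = 1/2 ✓
b·c²: 888/1445·289/144 + (-441/2890)·289/49 = 1/3 ✓
b·Ac: (-441/2890)·(-1445/1323) = 1/6 ✓; 3 stages ⇒ order 3.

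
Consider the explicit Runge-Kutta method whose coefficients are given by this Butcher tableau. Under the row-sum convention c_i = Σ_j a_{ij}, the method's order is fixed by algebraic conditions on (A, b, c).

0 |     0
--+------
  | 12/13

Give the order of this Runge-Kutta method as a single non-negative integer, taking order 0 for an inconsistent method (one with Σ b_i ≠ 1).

0

b = (12/13)
c = (0)
Σ b_i: 12/13·1 = 12/13 ≠ 1 ⇒ order 0.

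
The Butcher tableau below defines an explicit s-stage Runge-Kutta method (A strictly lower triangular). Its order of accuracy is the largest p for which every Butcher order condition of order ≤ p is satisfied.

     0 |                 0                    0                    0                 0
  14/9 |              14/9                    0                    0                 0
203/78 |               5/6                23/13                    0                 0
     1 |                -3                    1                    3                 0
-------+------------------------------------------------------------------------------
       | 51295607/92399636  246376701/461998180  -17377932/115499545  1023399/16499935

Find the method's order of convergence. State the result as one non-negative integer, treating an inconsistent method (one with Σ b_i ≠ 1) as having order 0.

3

b = (51295607/92399636, 246376701/461998180, -17377932/115499545, 1023399/16499935)
c = (0, 14/9, 203/78, 1)
Ac = (0, 0, 322/117, 2191/234)
Σ b_i: 51295607/92399636·1 + 246376701/461998180·1 + (-17377932/115499545)·1 + 1023399/16499935·1 = 1 ✓
b·c: 246376701/461998180·14/9 + (-17377932/115499545)·203/78 + 1023399/16499935·1 = 1/2 ✓
b·c²: 246376701/461998180·196/81 + (-17377932/115499545)·41209/6084 + 1023399/16499935·1 = 1/3 ✓
b·Ac: (-17377932/115499545)·322/117 + 1023399/16499935·2191/234 = 1/6 ✓
b·c³: 246376701/461998180·2744/729 + (-17377932/115499545)·8365427/474552 + 1023399/16499935·1 = -1350469301/2316590874 ≠ 1/4 ⇒ order 3.
b·(c∘Ac): (-17377932/115499545)·32683/4563 + 1023399/16499935·2191/234 = -29517439/59399766 ≠ 1/8
b·Ac²: (-17377932/115499545)·4508/1053 + 1023399/16499935·1245139/54756 = 3550368311/4633181748 ≠ 1/12
b·A²c: 1023399/16499935·322/39 = 8449602/16499935 ≠ 1/24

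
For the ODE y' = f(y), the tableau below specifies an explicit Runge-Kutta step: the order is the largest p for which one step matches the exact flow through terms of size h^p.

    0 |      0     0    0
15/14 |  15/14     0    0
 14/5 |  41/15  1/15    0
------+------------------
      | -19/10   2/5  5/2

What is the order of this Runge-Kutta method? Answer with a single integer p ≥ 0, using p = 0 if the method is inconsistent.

1

b = (-19/10, 2/5, 5/2)
c = (0, 15/14, 14/5)
Ac = (0, 0, 1/14)
Σ b_i: (-19/10)·1 + 2/5·1 + 5/2·1 = 1 ✓
b·c: 2/5·15/14 + 5/2·14/5 = 52/7 ≠ 1/2 ⇒ order 1.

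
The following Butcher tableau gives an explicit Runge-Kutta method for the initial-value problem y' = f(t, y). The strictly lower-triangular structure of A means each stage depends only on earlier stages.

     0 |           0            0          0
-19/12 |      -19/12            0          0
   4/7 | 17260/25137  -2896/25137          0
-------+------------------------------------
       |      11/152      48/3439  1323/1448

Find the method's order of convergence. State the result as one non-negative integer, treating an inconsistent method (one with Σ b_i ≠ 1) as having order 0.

3

b = (11/152, 48/3439, 1323/1448)
c = (0, -19/12, 4/7)
Ac = (0, 0, 724/3969)
Σ b_i: 11/152·1 + 48/3439·1 + 1323/1448·1 = 1 ✓
b·c: 48/3439·(-19/12) + 1323/1448·4/7 = 1/2 ✓
b·c²: 48/3439·361/144 + 1323/1448·16/49 = 1/3 ✓
b·Ac: 1323/1448·724/3969 = 1/6 ✓; 3 stages ⇒ order 3.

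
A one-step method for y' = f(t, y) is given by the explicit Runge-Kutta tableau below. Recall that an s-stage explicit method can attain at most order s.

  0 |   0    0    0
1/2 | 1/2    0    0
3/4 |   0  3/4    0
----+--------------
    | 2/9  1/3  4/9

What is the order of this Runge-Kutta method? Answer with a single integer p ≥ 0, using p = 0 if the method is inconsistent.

3

b = (2/9, 1/3, 4/9)
c = (0, 1/2, 3/4)
Ac = (0, 0, 3/8)
Σ b_i: 2/9·1 + 1/3·1 + 4/9·1 = 1 ✓
b·c: 1/3·1/2 + 4/9·3/4 = 1/2 ✓
b·c²: 1/3·1/4 + 4/9·9/16 = 1/3 ✓
b·Ac: 4/9·3/8 = 1/6 ✓; 3 stages ⇒ order 3.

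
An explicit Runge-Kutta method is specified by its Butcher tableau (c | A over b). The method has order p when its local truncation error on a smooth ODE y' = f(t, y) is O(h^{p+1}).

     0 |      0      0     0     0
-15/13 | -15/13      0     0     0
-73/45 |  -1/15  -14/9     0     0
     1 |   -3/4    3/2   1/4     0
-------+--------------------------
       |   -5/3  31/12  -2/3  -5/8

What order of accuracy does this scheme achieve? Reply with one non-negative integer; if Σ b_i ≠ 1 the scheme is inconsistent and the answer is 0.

0

b = (-5/3, 31/12, -2/3, -5/8)
c = (0, -15/13, -73/45, 1)
Ac = (0, 0, 70/39, -4999/2340)
Σ b_i: (-5/3)·1 + 31/12·1 + (-2/3)·1 + (-5/8)·1 = -3/8 ≠ 1 ⇒ order 0.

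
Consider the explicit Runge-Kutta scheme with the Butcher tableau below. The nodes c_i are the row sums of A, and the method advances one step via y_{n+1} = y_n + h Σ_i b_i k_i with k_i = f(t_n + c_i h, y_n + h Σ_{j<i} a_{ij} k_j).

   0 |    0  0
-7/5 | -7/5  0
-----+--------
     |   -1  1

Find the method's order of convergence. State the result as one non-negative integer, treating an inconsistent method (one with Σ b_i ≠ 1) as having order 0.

b = (-1, 1)
c = (0, -7/5)
Σ b_i: (-1)·1 + 1·1 = 0 ≠ 1 ⇒ order 0.

0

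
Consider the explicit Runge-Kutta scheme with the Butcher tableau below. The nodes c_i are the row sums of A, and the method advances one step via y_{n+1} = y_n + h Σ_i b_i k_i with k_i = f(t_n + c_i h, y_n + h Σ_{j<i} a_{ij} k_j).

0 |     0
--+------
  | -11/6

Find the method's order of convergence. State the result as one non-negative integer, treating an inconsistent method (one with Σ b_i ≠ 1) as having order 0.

b = (-11/6)
c = (0)
Σ b_i: (-11/6)·1 = -11/6 ≠ 1 ⇒ order 0.

0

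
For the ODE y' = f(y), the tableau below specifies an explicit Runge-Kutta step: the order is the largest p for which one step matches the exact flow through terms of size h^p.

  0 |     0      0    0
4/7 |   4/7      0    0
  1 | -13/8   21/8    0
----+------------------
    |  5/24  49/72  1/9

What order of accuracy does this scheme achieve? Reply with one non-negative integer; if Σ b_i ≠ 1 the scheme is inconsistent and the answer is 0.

b = (5/24, 49/72, 1/9)
c = (0, 4/7, 1)
Ac = (0, 0, 3/2)
Σ b_i: 5/24·1 + 49/72·1 + 1/9·1 = 1 ✓
b·c: 49/72·4/7 + 1/9·1 = 1/2 ✓
b·c²: 49/72·16/49 + 1/9·1 = 1/3 ✓
b·Ac: 1/9·3/2 = 1/6 ✓; 3 stages ⇒ order 3.

3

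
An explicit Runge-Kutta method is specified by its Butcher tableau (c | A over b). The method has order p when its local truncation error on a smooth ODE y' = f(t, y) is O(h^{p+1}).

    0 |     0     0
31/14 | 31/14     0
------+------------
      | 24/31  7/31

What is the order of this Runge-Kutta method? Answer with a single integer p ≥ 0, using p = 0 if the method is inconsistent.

2

b = (24/31, 7/31)
c = (0, 31/14)
Σ b_i: 24/31·1 + 7/31·1 = 1 ✓
b·c: 7/31·31/14 = 1/2 ✓; 2 stages ⇒ order 2.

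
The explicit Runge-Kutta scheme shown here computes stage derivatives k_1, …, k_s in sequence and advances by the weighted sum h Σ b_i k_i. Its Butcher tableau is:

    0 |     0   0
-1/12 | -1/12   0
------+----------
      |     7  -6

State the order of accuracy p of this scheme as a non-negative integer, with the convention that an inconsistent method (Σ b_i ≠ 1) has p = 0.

2

b = (7, -6)
c = (0, -1/12)
Σ b_i: 7·1 + (-6)·1 = 1 ✓
b·c: (-6)·(-1/12) = 1/2 ✓; 2 stages ⇒ order 2.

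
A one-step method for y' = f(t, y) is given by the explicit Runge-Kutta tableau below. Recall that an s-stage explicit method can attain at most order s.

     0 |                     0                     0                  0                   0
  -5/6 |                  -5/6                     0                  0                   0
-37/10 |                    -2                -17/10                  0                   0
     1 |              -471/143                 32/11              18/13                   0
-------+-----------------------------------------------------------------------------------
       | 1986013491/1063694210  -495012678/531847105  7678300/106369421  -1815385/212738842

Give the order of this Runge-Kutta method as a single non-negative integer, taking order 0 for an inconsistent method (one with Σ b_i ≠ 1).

b = (1986013491/1063694210, -495012678/531847105, 7678300/106369421, -1815385/212738842)
c = (0, -5/6, -37/10, 1)
Ac = (0, 0, 17/12, -16189/2145)
Σ b_i: 1986013491/1063694210·1 + (-495012678/531847105)·1 + 7678300/106369421·1 + (-1815385/212738842)·1 = 1 ✓
b·c: (-495012678/531847105)·(-5/6) + 7678300/106369421·(-37/10) + (-1815385/212738842)·1 = 1/2 ✓
b·c²: (-495012678/531847105)·25/36 + 7678300/106369421·1369/100 + (-1815385/212738842)·1 = 1/3 ✓
b·Ac: 7678300/106369421·17/12 + (-1815385/212738842)·(-16189/2145) = 1/6 ✓
b·c³: (-495012678/531847105)·(-125/216) + 7678300/106369421·(-50653/1000) + (-1815385/212738842)·1 = -59857827907/19146495780 ≠ 1/4 ⇒ order 3.
b·(c∘Ac): 7678300/106369421·(-629/120) + (-1815385/212738842)·(-16189/2145) = -33396444/106369421 ≠ 1/8
b·Ac²: 7678300/106369421·(-85/72) + (-1815385/212738842)·1349779/64350 = -5058727631/19146495780 ≠ 1/12
b·A²c: (-1815385/212738842)·51/26 = -7121895/425477684 ≠ 1/24

3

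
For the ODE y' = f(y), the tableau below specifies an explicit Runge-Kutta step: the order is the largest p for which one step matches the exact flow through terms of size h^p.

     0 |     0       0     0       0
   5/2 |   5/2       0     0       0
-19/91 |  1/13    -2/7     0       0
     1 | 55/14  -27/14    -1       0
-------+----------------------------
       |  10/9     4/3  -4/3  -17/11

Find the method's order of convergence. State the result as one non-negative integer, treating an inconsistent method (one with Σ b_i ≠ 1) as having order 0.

b = (10/9, 4/3, -4/3, -17/11)
c = (0, 5/2, -19/91, 1)
Ac = (0, 0, -5/7, -1679/364)
Σ b_i: 10/9·1 + 4/3·1 + (-4/3)·1 + (-17/11)·1 = -43/99 ≠ 1 ⇒ order 0.

0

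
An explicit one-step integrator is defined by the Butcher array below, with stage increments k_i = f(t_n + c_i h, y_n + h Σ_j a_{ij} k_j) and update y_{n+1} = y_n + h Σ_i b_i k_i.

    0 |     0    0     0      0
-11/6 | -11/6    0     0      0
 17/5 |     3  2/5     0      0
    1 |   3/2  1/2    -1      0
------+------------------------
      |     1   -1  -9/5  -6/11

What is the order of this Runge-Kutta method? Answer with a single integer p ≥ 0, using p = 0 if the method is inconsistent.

b = (1, -1, -9/5, -6/11)
c = (0, -11/6, 17/5, 1)
Ac = (0, 0, -11/15, -259/60)
Σ b_i: 1·1 + (-1)·1 + (-9/5)·1 + (-6/11)·1 = -129/55 ≠ 1 ⇒ order 0.

0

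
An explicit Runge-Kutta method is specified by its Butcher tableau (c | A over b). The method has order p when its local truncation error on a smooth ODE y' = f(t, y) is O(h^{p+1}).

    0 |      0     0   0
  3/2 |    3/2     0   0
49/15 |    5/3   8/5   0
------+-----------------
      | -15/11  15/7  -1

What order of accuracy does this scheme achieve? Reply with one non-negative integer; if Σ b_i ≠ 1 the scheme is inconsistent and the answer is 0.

b = (-15/11, 15/7, -1)
c = (0, 3/2, 49/15)
Ac = (0, 0, 12/5)
Σ b_i: (-15/11)·1 + 15/7·1 + (-1)·1 = -17/77 ≠ 1 ⇒ order 0.

0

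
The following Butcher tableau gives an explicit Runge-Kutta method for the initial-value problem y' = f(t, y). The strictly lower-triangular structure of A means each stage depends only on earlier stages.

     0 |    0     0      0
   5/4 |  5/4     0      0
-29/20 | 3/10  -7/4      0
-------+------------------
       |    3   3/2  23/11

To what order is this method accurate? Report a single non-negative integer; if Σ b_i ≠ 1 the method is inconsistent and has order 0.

b = (3, 3/2, 23/11)
c = (0, 5/4, -29/20)
Ac = (0, 0, -35/16)
Σ b_i: 3·1 + 3/2·1 + 23/11·1 = 145/22 ≠ 1 ⇒ order 0.

0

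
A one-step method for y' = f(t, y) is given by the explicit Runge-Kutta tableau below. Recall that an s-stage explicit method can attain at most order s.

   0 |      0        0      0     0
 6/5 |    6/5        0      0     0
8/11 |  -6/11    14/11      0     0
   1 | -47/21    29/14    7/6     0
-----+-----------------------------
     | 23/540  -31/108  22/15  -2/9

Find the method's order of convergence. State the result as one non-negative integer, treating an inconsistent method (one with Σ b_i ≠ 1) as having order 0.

2

b = (23/540, -31/108, 22/15, -2/9)
c = (0, 6/5, 8/11, 1)
Ac = (0, 0, 84/55, 3851/1155)
Σ b_i: 23/540·1 + (-31/108)·1 + 22/15·1 + (-2/9)·1 = 1 ✓
b·c: (-31/108)·6/5 + 22/15·8/11 + (-2/9)·1 = 1/2 ✓
b·c²: (-31/108)·36/25 + 22/15·64/121 + (-2/9)·1 = 347/2475 ≠ 1/3 ⇒ order 2.
b·Ac: 22/15·84/55 + (-2/9)·3851/1155 = 77914/51975 ≠ 1/6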